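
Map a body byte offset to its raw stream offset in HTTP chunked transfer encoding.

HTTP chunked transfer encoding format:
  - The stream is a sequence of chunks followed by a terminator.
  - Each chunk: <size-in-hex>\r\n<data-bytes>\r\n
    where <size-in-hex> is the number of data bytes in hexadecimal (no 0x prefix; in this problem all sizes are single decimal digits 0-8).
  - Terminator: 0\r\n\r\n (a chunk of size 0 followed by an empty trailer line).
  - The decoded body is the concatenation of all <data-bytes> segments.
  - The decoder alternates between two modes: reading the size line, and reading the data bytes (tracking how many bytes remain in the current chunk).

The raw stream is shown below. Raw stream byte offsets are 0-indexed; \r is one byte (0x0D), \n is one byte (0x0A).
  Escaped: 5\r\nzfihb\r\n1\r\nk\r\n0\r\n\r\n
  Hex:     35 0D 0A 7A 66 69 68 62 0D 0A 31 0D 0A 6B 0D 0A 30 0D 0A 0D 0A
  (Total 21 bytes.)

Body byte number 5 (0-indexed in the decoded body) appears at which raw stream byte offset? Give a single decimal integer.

Answer: 13

Derivation:
Chunk 1: stream[0..1]='5' size=0x5=5, data at stream[3..8]='zfihb' -> body[0..5], body so far='zfihb'
Chunk 2: stream[10..11]='1' size=0x1=1, data at stream[13..14]='k' -> body[5..6], body so far='zfihbk'
Chunk 3: stream[16..17]='0' size=0 (terminator). Final body='zfihbk' (6 bytes)
Body byte 5 at stream offset 13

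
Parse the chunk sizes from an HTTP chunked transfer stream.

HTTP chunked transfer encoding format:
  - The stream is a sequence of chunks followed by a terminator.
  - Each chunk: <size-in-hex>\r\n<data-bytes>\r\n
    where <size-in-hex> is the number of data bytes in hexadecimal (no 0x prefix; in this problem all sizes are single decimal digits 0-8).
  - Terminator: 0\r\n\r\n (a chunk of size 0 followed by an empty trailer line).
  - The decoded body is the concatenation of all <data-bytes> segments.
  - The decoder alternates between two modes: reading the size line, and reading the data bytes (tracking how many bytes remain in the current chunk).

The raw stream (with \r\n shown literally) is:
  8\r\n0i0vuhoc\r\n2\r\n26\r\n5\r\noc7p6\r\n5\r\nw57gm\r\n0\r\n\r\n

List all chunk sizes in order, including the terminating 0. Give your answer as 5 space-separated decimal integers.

Chunk 1: stream[0..1]='8' size=0x8=8, data at stream[3..11]='0i0vuhoc' -> body[0..8], body so far='0i0vuhoc'
Chunk 2: stream[13..14]='2' size=0x2=2, data at stream[16..18]='26' -> body[8..10], body so far='0i0vuhoc26'
Chunk 3: stream[20..21]='5' size=0x5=5, data at stream[23..28]='oc7p6' -> body[10..15], body so far='0i0vuhoc26oc7p6'
Chunk 4: stream[30..31]='5' size=0x5=5, data at stream[33..38]='w57gm' -> body[15..20], body so far='0i0vuhoc26oc7p6w57gm'
Chunk 5: stream[40..41]='0' size=0 (terminator). Final body='0i0vuhoc26oc7p6w57gm' (20 bytes)

Answer: 8 2 5 5 0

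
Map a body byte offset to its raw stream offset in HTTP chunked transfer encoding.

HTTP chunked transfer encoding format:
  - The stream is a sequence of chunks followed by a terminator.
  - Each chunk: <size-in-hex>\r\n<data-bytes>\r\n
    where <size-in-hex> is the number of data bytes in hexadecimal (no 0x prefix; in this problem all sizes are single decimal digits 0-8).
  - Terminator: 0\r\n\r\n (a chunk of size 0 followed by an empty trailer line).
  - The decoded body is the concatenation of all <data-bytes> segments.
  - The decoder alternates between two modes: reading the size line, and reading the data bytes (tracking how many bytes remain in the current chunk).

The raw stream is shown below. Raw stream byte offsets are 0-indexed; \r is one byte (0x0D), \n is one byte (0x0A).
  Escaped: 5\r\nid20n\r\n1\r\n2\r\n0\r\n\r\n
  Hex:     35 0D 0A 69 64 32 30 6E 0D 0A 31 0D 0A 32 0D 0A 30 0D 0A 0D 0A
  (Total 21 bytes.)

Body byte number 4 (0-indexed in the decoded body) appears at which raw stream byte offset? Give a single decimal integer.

Chunk 1: stream[0..1]='5' size=0x5=5, data at stream[3..8]='id20n' -> body[0..5], body so far='id20n'
Chunk 2: stream[10..11]='1' size=0x1=1, data at stream[13..14]='2' -> body[5..6], body so far='id20n2'
Chunk 3: stream[16..17]='0' size=0 (terminator). Final body='id20n2' (6 bytes)
Body byte 4 at stream offset 7

Answer: 7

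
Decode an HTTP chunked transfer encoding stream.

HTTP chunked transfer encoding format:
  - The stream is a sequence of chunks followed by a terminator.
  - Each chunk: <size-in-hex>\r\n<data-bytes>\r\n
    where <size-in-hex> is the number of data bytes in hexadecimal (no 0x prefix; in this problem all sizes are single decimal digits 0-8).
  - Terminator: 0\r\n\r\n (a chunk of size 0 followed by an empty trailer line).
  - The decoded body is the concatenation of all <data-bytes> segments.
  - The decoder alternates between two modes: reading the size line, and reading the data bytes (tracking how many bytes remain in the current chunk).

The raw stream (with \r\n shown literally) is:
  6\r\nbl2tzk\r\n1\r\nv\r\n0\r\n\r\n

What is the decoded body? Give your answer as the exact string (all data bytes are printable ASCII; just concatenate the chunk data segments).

Chunk 1: stream[0..1]='6' size=0x6=6, data at stream[3..9]='bl2tzk' -> body[0..6], body so far='bl2tzk'
Chunk 2: stream[11..12]='1' size=0x1=1, data at stream[14..15]='v' -> body[6..7], body so far='bl2tzkv'
Chunk 3: stream[17..18]='0' size=0 (terminator). Final body='bl2tzkv' (7 bytes)

Answer: bl2tzkv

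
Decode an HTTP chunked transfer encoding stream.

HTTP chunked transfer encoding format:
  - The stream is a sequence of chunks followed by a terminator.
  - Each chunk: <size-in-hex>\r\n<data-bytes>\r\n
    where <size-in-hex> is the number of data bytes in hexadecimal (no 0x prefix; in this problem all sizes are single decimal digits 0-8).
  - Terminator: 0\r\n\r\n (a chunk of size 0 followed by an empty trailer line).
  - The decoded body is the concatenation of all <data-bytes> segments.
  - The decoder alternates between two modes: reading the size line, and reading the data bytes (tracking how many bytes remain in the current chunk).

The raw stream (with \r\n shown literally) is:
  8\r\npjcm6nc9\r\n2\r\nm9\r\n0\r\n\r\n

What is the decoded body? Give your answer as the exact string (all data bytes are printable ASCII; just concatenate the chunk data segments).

Answer: pjcm6nc9m9

Derivation:
Chunk 1: stream[0..1]='8' size=0x8=8, data at stream[3..11]='pjcm6nc9' -> body[0..8], body so far='pjcm6nc9'
Chunk 2: stream[13..14]='2' size=0x2=2, data at stream[16..18]='m9' -> body[8..10], body so far='pjcm6nc9m9'
Chunk 3: stream[20..21]='0' size=0 (terminator). Final body='pjcm6nc9m9' (10 bytes)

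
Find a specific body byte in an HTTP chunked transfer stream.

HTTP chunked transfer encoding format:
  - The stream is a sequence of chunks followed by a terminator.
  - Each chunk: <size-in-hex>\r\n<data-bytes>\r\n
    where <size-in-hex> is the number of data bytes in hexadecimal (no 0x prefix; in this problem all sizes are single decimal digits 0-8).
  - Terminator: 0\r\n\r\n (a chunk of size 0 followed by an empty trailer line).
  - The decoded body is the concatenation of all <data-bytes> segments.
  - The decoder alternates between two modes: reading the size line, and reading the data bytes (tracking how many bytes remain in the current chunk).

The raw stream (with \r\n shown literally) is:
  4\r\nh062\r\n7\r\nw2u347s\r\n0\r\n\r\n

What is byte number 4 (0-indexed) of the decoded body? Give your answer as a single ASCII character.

Chunk 1: stream[0..1]='4' size=0x4=4, data at stream[3..7]='h062' -> body[0..4], body so far='h062'
Chunk 2: stream[9..10]='7' size=0x7=7, data at stream[12..19]='w2u347s' -> body[4..11], body so far='h062w2u347s'
Chunk 3: stream[21..22]='0' size=0 (terminator). Final body='h062w2u347s' (11 bytes)
Body byte 4 = 'w'

Answer: w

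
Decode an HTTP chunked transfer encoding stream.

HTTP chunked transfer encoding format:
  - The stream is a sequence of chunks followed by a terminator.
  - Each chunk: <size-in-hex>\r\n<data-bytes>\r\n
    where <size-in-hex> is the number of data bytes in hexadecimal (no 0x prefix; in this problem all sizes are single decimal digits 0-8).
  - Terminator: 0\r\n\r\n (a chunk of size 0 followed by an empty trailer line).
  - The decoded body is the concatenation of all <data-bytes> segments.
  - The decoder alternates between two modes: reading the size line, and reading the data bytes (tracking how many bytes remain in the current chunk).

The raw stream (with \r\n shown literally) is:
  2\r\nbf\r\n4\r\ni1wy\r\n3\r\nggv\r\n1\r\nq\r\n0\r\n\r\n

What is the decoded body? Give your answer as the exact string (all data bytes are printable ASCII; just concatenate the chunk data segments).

Chunk 1: stream[0..1]='2' size=0x2=2, data at stream[3..5]='bf' -> body[0..2], body so far='bf'
Chunk 2: stream[7..8]='4' size=0x4=4, data at stream[10..14]='i1wy' -> body[2..6], body so far='bfi1wy'
Chunk 3: stream[16..17]='3' size=0x3=3, data at stream[19..22]='ggv' -> body[6..9], body so far='bfi1wyggv'
Chunk 4: stream[24..25]='1' size=0x1=1, data at stream[27..28]='q' -> body[9..10], body so far='bfi1wyggvq'
Chunk 5: stream[30..31]='0' size=0 (terminator). Final body='bfi1wyggvq' (10 bytes)

Answer: bfi1wyggvq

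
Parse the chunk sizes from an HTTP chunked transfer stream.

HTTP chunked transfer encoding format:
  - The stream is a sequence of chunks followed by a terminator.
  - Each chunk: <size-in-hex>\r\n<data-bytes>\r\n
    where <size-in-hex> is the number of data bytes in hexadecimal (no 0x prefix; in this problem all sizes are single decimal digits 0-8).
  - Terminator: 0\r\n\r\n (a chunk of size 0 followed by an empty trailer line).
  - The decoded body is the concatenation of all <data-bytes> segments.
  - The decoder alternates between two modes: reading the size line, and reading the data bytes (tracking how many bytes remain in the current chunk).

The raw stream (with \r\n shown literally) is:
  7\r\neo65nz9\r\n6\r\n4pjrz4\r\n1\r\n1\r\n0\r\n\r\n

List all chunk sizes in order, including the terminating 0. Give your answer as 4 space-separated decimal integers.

Answer: 7 6 1 0

Derivation:
Chunk 1: stream[0..1]='7' size=0x7=7, data at stream[3..10]='eo65nz9' -> body[0..7], body so far='eo65nz9'
Chunk 2: stream[12..13]='6' size=0x6=6, data at stream[15..21]='4pjrz4' -> body[7..13], body so far='eo65nz94pjrz4'
Chunk 3: stream[23..24]='1' size=0x1=1, data at stream[26..27]='1' -> body[13..14], body so far='eo65nz94pjrz41'
Chunk 4: stream[29..30]='0' size=0 (terminator). Final body='eo65nz94pjrz41' (14 bytes)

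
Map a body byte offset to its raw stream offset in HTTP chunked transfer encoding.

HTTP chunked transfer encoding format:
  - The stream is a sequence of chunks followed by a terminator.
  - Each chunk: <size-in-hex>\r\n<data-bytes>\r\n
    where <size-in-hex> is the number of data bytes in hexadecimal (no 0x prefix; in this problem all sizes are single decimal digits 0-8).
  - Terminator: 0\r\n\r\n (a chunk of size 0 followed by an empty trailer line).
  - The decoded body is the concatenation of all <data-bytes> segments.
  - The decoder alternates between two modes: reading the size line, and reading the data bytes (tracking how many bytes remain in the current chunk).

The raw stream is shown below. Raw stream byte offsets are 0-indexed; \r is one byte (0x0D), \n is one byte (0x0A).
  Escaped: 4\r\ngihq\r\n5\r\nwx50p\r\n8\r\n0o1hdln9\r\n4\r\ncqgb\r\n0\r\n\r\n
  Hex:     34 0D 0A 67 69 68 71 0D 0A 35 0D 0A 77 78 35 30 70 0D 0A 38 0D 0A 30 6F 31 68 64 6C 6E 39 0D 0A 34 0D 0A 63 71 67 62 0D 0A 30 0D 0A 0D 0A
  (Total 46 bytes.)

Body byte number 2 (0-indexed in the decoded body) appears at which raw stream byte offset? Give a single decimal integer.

Chunk 1: stream[0..1]='4' size=0x4=4, data at stream[3..7]='gihq' -> body[0..4], body so far='gihq'
Chunk 2: stream[9..10]='5' size=0x5=5, data at stream[12..17]='wx50p' -> body[4..9], body so far='gihqwx50p'
Chunk 3: stream[19..20]='8' size=0x8=8, data at stream[22..30]='0o1hdln9' -> body[9..17], body so far='gihqwx50p0o1hdln9'
Chunk 4: stream[32..33]='4' size=0x4=4, data at stream[35..39]='cqgb' -> body[17..21], body so far='gihqwx50p0o1hdln9cqgb'
Chunk 5: stream[41..42]='0' size=0 (terminator). Final body='gihqwx50p0o1hdln9cqgb' (21 bytes)
Body byte 2 at stream offset 5

Answer: 5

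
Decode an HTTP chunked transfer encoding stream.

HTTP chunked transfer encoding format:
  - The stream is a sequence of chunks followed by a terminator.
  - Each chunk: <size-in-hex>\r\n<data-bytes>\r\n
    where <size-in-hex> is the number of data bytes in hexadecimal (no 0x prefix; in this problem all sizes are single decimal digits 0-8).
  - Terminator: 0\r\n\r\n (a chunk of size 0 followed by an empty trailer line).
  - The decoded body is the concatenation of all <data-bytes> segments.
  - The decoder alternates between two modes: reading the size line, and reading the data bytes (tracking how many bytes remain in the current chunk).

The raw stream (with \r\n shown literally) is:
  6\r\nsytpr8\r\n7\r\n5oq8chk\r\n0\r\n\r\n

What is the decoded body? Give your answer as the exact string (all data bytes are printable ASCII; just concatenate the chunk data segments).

Answer: sytpr85oq8chk

Derivation:
Chunk 1: stream[0..1]='6' size=0x6=6, data at stream[3..9]='sytpr8' -> body[0..6], body so far='sytpr8'
Chunk 2: stream[11..12]='7' size=0x7=7, data at stream[14..21]='5oq8chk' -> body[6..13], body so far='sytpr85oq8chk'
Chunk 3: stream[23..24]='0' size=0 (terminator). Final body='sytpr85oq8chk' (13 bytes)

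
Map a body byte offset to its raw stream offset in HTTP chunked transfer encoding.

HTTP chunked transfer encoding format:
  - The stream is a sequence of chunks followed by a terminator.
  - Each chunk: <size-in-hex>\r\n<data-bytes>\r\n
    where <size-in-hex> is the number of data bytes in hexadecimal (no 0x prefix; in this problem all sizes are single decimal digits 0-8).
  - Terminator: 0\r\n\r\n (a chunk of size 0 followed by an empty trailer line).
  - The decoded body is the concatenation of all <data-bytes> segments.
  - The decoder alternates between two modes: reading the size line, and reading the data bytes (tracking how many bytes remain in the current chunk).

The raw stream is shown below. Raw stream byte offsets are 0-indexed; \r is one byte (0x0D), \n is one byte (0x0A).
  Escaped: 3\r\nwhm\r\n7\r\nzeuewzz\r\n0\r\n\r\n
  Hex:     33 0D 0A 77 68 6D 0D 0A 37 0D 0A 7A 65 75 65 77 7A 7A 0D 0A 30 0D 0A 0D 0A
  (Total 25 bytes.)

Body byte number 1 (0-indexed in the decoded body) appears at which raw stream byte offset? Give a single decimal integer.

Answer: 4

Derivation:
Chunk 1: stream[0..1]='3' size=0x3=3, data at stream[3..6]='whm' -> body[0..3], body so far='whm'
Chunk 2: stream[8..9]='7' size=0x7=7, data at stream[11..18]='zeuewzz' -> body[3..10], body so far='whmzeuewzz'
Chunk 3: stream[20..21]='0' size=0 (terminator). Final body='whmzeuewzz' (10 bytes)
Body byte 1 at stream offset 4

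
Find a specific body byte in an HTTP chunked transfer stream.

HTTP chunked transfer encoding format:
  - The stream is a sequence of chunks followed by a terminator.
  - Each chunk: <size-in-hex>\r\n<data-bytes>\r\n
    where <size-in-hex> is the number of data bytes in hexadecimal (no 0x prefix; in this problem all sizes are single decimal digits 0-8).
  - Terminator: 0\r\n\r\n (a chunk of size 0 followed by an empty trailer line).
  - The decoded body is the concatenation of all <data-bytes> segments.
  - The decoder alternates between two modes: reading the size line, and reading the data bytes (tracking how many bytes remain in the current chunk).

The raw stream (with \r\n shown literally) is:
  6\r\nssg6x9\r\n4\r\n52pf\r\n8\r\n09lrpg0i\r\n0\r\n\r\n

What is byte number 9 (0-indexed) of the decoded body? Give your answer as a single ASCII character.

Answer: f

Derivation:
Chunk 1: stream[0..1]='6' size=0x6=6, data at stream[3..9]='ssg6x9' -> body[0..6], body so far='ssg6x9'
Chunk 2: stream[11..12]='4' size=0x4=4, data at stream[14..18]='52pf' -> body[6..10], body so far='ssg6x952pf'
Chunk 3: stream[20..21]='8' size=0x8=8, data at stream[23..31]='09lrpg0i' -> body[10..18], body so far='ssg6x952pf09lrpg0i'
Chunk 4: stream[33..34]='0' size=0 (terminator). Final body='ssg6x952pf09lrpg0i' (18 bytes)
Body byte 9 = 'f'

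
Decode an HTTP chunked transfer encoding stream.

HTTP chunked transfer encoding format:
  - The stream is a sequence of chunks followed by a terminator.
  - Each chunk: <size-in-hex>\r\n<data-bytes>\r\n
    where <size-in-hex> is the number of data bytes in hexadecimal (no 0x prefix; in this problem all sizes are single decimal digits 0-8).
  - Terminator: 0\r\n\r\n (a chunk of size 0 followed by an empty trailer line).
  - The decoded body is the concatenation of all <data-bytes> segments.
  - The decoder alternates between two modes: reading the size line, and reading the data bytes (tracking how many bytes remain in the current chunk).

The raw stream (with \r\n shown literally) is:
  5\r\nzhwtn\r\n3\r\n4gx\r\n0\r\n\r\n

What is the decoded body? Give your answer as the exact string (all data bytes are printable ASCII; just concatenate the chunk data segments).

Answer: zhwtn4gx

Derivation:
Chunk 1: stream[0..1]='5' size=0x5=5, data at stream[3..8]='zhwtn' -> body[0..5], body so far='zhwtn'
Chunk 2: stream[10..11]='3' size=0x3=3, data at stream[13..16]='4gx' -> body[5..8], body so far='zhwtn4gx'
Chunk 3: stream[18..19]='0' size=0 (terminator). Final body='zhwtn4gx' (8 bytes)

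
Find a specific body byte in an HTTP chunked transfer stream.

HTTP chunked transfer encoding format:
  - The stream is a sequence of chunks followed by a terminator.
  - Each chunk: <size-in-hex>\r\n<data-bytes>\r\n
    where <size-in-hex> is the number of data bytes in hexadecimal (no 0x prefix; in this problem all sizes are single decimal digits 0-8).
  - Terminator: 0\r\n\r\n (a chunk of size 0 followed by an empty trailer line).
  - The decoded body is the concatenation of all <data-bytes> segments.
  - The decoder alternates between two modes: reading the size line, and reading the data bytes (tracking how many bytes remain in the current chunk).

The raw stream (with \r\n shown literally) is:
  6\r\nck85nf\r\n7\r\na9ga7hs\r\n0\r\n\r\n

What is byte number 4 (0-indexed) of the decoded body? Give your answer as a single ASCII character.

Answer: n

Derivation:
Chunk 1: stream[0..1]='6' size=0x6=6, data at stream[3..9]='ck85nf' -> body[0..6], body so far='ck85nf'
Chunk 2: stream[11..12]='7' size=0x7=7, data at stream[14..21]='a9ga7hs' -> body[6..13], body so far='ck85nfa9ga7hs'
Chunk 3: stream[23..24]='0' size=0 (terminator). Final body='ck85nfa9ga7hs' (13 bytes)
Body byte 4 = 'n'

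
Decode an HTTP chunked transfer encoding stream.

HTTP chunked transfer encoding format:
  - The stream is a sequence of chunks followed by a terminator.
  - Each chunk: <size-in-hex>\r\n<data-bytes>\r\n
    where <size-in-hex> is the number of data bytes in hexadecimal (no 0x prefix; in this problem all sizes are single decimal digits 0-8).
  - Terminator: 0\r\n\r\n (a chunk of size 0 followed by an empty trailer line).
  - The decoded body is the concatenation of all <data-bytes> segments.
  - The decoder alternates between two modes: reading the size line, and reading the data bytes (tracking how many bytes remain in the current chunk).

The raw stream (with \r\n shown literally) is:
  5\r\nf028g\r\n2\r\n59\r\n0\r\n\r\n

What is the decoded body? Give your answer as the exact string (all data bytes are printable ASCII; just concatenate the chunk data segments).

Chunk 1: stream[0..1]='5' size=0x5=5, data at stream[3..8]='f028g' -> body[0..5], body so far='f028g'
Chunk 2: stream[10..11]='2' size=0x2=2, data at stream[13..15]='59' -> body[5..7], body so far='f028g59'
Chunk 3: stream[17..18]='0' size=0 (terminator). Final body='f028g59' (7 bytes)

Answer: f028g59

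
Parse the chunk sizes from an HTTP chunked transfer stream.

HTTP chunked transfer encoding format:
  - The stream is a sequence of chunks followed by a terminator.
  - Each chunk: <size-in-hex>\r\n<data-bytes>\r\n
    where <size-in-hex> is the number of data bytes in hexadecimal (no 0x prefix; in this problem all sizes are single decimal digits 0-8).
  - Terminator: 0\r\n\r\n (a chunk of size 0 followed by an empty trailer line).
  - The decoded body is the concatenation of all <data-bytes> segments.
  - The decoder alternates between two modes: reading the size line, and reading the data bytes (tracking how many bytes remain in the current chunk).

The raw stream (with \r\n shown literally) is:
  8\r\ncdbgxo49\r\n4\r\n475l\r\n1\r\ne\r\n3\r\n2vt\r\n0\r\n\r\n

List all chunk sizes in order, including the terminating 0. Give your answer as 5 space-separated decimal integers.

Chunk 1: stream[0..1]='8' size=0x8=8, data at stream[3..11]='cdbgxo49' -> body[0..8], body so far='cdbgxo49'
Chunk 2: stream[13..14]='4' size=0x4=4, data at stream[16..20]='475l' -> body[8..12], body so far='cdbgxo49475l'
Chunk 3: stream[22..23]='1' size=0x1=1, data at stream[25..26]='e' -> body[12..13], body so far='cdbgxo49475le'
Chunk 4: stream[28..29]='3' size=0x3=3, data at stream[31..34]='2vt' -> body[13..16], body so far='cdbgxo49475le2vt'
Chunk 5: stream[36..37]='0' size=0 (terminator). Final body='cdbgxo49475le2vt' (16 bytes)

Answer: 8 4 1 3 0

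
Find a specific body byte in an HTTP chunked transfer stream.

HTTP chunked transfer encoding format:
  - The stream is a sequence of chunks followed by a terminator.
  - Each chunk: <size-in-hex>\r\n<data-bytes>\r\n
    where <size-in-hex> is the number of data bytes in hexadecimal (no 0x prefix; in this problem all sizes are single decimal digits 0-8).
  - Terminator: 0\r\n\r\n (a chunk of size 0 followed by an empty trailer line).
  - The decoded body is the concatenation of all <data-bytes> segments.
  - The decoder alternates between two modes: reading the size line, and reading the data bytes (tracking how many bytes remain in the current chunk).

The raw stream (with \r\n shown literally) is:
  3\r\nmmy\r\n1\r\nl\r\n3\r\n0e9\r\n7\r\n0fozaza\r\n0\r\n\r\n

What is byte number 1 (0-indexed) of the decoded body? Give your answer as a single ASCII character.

Chunk 1: stream[0..1]='3' size=0x3=3, data at stream[3..6]='mmy' -> body[0..3], body so far='mmy'
Chunk 2: stream[8..9]='1' size=0x1=1, data at stream[11..12]='l' -> body[3..4], body so far='mmyl'
Chunk 3: stream[14..15]='3' size=0x3=3, data at stream[17..20]='0e9' -> body[4..7], body so far='mmyl0e9'
Chunk 4: stream[22..23]='7' size=0x7=7, data at stream[25..32]='0fozaza' -> body[7..14], body so far='mmyl0e90fozaza'
Chunk 5: stream[34..35]='0' size=0 (terminator). Final body='mmyl0e90fozaza' (14 bytes)
Body byte 1 = 'm'

Answer: m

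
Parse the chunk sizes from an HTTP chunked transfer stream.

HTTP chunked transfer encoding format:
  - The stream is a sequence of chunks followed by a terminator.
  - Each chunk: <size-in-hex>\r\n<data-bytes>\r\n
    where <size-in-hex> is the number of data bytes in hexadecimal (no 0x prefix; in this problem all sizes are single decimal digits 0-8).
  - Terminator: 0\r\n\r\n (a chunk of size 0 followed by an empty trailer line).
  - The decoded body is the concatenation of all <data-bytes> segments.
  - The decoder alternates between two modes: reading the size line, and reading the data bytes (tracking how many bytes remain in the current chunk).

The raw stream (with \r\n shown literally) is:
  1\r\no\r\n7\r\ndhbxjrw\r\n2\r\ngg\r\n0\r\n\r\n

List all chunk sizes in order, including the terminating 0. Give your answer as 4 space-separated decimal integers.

Chunk 1: stream[0..1]='1' size=0x1=1, data at stream[3..4]='o' -> body[0..1], body so far='o'
Chunk 2: stream[6..7]='7' size=0x7=7, data at stream[9..16]='dhbxjrw' -> body[1..8], body so far='odhbxjrw'
Chunk 3: stream[18..19]='2' size=0x2=2, data at stream[21..23]='gg' -> body[8..10], body so far='odhbxjrwgg'
Chunk 4: stream[25..26]='0' size=0 (terminator). Final body='odhbxjrwgg' (10 bytes)

Answer: 1 7 2 0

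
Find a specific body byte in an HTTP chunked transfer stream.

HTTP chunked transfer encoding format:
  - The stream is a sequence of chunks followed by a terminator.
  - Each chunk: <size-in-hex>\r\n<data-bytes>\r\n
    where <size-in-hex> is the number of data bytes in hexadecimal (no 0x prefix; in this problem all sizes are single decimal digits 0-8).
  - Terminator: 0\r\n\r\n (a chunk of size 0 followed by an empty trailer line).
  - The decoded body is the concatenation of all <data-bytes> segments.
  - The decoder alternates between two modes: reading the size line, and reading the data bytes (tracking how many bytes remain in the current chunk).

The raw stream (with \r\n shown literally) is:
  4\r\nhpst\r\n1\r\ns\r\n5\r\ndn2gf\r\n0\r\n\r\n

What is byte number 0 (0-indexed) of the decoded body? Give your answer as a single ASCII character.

Answer: h

Derivation:
Chunk 1: stream[0..1]='4' size=0x4=4, data at stream[3..7]='hpst' -> body[0..4], body so far='hpst'
Chunk 2: stream[9..10]='1' size=0x1=1, data at stream[12..13]='s' -> body[4..5], body so far='hpsts'
Chunk 3: stream[15..16]='5' size=0x5=5, data at stream[18..23]='dn2gf' -> body[5..10], body so far='hpstsdn2gf'
Chunk 4: stream[25..26]='0' size=0 (terminator). Final body='hpstsdn2gf' (10 bytes)
Body byte 0 = 'h'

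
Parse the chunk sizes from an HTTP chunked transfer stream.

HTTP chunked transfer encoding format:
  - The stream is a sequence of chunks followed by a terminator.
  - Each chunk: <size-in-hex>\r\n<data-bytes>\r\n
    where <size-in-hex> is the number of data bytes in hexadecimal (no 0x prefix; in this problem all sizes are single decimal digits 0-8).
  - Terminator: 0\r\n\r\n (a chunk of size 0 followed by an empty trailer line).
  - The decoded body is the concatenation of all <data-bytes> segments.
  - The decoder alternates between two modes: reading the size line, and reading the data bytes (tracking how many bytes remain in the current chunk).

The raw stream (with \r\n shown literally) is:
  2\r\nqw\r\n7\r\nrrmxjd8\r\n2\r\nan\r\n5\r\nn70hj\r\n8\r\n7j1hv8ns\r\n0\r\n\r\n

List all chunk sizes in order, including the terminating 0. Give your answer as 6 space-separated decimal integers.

Answer: 2 7 2 5 8 0

Derivation:
Chunk 1: stream[0..1]='2' size=0x2=2, data at stream[3..5]='qw' -> body[0..2], body so far='qw'
Chunk 2: stream[7..8]='7' size=0x7=7, data at stream[10..17]='rrmxjd8' -> body[2..9], body so far='qwrrmxjd8'
Chunk 3: stream[19..20]='2' size=0x2=2, data at stream[22..24]='an' -> body[9..11], body so far='qwrrmxjd8an'
Chunk 4: stream[26..27]='5' size=0x5=5, data at stream[29..34]='n70hj' -> body[11..16], body so far='qwrrmxjd8ann70hj'
Chunk 5: stream[36..37]='8' size=0x8=8, data at stream[39..47]='7j1hv8ns' -> body[16..24], body so far='qwrrmxjd8ann70hj7j1hv8ns'
Chunk 6: stream[49..50]='0' size=0 (terminator). Final body='qwrrmxjd8ann70hj7j1hv8ns' (24 bytes)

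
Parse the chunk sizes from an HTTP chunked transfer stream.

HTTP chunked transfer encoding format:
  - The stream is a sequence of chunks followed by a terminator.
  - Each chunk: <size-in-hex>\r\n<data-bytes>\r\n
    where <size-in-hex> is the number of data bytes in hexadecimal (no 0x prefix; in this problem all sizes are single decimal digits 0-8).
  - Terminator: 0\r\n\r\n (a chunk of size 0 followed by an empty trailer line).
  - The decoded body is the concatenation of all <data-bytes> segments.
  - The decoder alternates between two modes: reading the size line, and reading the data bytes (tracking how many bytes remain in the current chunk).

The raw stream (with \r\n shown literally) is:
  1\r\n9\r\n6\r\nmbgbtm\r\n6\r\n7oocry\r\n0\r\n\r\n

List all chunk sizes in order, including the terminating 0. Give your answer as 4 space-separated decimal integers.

Answer: 1 6 6 0

Derivation:
Chunk 1: stream[0..1]='1' size=0x1=1, data at stream[3..4]='9' -> body[0..1], body so far='9'
Chunk 2: stream[6..7]='6' size=0x6=6, data at stream[9..15]='mbgbtm' -> body[1..7], body so far='9mbgbtm'
Chunk 3: stream[17..18]='6' size=0x6=6, data at stream[20..26]='7oocry' -> body[7..13], body so far='9mbgbtm7oocry'
Chunk 4: stream[28..29]='0' size=0 (terminator). Final body='9mbgbtm7oocry' (13 bytes)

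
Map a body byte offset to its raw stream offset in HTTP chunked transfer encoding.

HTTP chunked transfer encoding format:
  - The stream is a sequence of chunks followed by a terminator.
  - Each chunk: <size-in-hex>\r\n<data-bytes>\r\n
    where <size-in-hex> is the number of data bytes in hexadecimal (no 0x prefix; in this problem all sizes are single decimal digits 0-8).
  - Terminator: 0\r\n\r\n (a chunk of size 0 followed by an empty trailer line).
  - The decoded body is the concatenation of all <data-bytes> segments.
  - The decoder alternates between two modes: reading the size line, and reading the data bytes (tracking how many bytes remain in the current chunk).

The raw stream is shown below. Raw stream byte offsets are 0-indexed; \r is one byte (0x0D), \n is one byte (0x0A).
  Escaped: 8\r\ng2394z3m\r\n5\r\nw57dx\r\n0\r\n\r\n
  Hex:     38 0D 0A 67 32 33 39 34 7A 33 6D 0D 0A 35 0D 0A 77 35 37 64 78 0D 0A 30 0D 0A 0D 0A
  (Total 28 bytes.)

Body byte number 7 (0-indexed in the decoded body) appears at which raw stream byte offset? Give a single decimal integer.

Answer: 10

Derivation:
Chunk 1: stream[0..1]='8' size=0x8=8, data at stream[3..11]='g2394z3m' -> body[0..8], body so far='g2394z3m'
Chunk 2: stream[13..14]='5' size=0x5=5, data at stream[16..21]='w57dx' -> body[8..13], body so far='g2394z3mw57dx'
Chunk 3: stream[23..24]='0' size=0 (terminator). Final body='g2394z3mw57dx' (13 bytes)
Body byte 7 at stream offset 10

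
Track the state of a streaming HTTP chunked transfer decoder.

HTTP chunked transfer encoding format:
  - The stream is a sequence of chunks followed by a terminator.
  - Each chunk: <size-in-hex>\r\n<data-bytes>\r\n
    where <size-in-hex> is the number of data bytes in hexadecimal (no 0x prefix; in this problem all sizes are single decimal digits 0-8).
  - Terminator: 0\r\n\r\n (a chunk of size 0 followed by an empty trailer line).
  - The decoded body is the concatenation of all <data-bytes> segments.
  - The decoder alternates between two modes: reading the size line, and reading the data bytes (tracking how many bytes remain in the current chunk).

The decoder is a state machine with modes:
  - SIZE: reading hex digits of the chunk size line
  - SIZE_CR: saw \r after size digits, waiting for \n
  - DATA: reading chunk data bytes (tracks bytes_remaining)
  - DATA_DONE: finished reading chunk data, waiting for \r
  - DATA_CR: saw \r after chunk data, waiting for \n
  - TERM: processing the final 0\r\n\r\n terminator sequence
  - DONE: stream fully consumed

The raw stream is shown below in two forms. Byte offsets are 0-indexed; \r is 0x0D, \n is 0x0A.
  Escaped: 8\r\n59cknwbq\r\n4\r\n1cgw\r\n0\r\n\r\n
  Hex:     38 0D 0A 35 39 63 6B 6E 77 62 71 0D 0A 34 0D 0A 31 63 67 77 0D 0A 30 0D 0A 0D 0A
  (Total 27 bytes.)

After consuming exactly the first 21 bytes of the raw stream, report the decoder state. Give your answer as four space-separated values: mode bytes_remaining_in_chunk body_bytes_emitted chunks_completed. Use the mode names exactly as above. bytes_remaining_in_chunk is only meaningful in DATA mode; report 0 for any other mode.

Byte 0 = '8': mode=SIZE remaining=0 emitted=0 chunks_done=0
Byte 1 = 0x0D: mode=SIZE_CR remaining=0 emitted=0 chunks_done=0
Byte 2 = 0x0A: mode=DATA remaining=8 emitted=0 chunks_done=0
Byte 3 = '5': mode=DATA remaining=7 emitted=1 chunks_done=0
Byte 4 = '9': mode=DATA remaining=6 emitted=2 chunks_done=0
Byte 5 = 'c': mode=DATA remaining=5 emitted=3 chunks_done=0
Byte 6 = 'k': mode=DATA remaining=4 emitted=4 chunks_done=0
Byte 7 = 'n': mode=DATA remaining=3 emitted=5 chunks_done=0
Byte 8 = 'w': mode=DATA remaining=2 emitted=6 chunks_done=0
Byte 9 = 'b': mode=DATA remaining=1 emitted=7 chunks_done=0
Byte 10 = 'q': mode=DATA_DONE remaining=0 emitted=8 chunks_done=0
Byte 11 = 0x0D: mode=DATA_CR remaining=0 emitted=8 chunks_done=0
Byte 12 = 0x0A: mode=SIZE remaining=0 emitted=8 chunks_done=1
Byte 13 = '4': mode=SIZE remaining=0 emitted=8 chunks_done=1
Byte 14 = 0x0D: mode=SIZE_CR remaining=0 emitted=8 chunks_done=1
Byte 15 = 0x0A: mode=DATA remaining=4 emitted=8 chunks_done=1
Byte 16 = '1': mode=DATA remaining=3 emitted=9 chunks_done=1
Byte 17 = 'c': mode=DATA remaining=2 emitted=10 chunks_done=1
Byte 18 = 'g': mode=DATA remaining=1 emitted=11 chunks_done=1
Byte 19 = 'w': mode=DATA_DONE remaining=0 emitted=12 chunks_done=1
Byte 20 = 0x0D: mode=DATA_CR remaining=0 emitted=12 chunks_done=1

Answer: DATA_CR 0 12 1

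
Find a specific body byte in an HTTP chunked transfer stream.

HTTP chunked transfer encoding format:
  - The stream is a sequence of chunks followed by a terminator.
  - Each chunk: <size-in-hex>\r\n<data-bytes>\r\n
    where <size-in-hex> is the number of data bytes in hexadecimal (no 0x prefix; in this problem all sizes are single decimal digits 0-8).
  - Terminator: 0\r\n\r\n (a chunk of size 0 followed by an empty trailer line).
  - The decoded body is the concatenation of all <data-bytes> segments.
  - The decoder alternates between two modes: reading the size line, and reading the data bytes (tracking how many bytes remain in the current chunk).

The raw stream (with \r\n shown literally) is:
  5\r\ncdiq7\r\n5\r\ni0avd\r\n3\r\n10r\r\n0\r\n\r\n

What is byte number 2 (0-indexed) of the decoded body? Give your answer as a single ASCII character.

Answer: i

Derivation:
Chunk 1: stream[0..1]='5' size=0x5=5, data at stream[3..8]='cdiq7' -> body[0..5], body so far='cdiq7'
Chunk 2: stream[10..11]='5' size=0x5=5, data at stream[13..18]='i0avd' -> body[5..10], body so far='cdiq7i0avd'
Chunk 3: stream[20..21]='3' size=0x3=3, data at stream[23..26]='10r' -> body[10..13], body so far='cdiq7i0avd10r'
Chunk 4: stream[28..29]='0' size=0 (terminator). Final body='cdiq7i0avd10r' (13 bytes)
Body byte 2 = 'i'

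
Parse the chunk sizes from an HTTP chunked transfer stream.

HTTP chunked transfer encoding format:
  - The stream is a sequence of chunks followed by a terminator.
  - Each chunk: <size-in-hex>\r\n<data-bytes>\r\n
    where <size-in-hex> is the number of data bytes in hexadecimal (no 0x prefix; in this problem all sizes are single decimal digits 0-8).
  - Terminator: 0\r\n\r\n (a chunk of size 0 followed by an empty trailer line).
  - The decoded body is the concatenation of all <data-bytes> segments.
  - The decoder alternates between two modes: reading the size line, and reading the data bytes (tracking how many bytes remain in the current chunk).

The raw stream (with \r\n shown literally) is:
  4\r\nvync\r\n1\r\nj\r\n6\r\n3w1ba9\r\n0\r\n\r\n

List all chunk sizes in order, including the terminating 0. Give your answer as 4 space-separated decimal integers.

Answer: 4 1 6 0

Derivation:
Chunk 1: stream[0..1]='4' size=0x4=4, data at stream[3..7]='vync' -> body[0..4], body so far='vync'
Chunk 2: stream[9..10]='1' size=0x1=1, data at stream[12..13]='j' -> body[4..5], body so far='vyncj'
Chunk 3: stream[15..16]='6' size=0x6=6, data at stream[18..24]='3w1ba9' -> body[5..11], body so far='vyncj3w1ba9'
Chunk 4: stream[26..27]='0' size=0 (terminator). Final body='vyncj3w1ba9' (11 bytes)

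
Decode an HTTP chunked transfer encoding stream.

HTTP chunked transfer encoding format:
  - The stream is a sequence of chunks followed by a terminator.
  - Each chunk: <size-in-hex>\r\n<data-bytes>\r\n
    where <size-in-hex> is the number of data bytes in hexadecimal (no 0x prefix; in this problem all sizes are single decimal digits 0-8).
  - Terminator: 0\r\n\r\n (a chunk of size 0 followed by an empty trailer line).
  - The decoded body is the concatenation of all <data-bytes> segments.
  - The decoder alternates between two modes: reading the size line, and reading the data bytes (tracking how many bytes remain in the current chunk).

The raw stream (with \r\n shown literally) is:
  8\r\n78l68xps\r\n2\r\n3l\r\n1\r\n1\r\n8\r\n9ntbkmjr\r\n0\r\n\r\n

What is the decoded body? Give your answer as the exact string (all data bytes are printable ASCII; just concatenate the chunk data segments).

Answer: 78l68xps3l19ntbkmjr

Derivation:
Chunk 1: stream[0..1]='8' size=0x8=8, data at stream[3..11]='78l68xps' -> body[0..8], body so far='78l68xps'
Chunk 2: stream[13..14]='2' size=0x2=2, data at stream[16..18]='3l' -> body[8..10], body so far='78l68xps3l'
Chunk 3: stream[20..21]='1' size=0x1=1, data at stream[23..24]='1' -> body[10..11], body so far='78l68xps3l1'
Chunk 4: stream[26..27]='8' size=0x8=8, data at stream[29..37]='9ntbkmjr' -> body[11..19], body so far='78l68xps3l19ntbkmjr'
Chunk 5: stream[39..40]='0' size=0 (terminator). Final body='78l68xps3l19ntbkmjr' (19 bytes)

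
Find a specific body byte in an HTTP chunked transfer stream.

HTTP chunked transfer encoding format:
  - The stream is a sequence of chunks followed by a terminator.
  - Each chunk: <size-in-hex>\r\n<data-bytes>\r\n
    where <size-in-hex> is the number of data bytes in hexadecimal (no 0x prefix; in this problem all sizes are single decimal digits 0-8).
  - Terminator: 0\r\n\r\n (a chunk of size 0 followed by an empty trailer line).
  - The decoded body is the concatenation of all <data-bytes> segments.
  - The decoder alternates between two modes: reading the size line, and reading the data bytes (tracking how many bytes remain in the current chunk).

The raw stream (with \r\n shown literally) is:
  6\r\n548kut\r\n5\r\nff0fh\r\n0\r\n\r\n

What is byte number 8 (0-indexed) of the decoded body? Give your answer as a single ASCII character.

Answer: 0

Derivation:
Chunk 1: stream[0..1]='6' size=0x6=6, data at stream[3..9]='548kut' -> body[0..6], body so far='548kut'
Chunk 2: stream[11..12]='5' size=0x5=5, data at stream[14..19]='ff0fh' -> body[6..11], body so far='548kutff0fh'
Chunk 3: stream[21..22]='0' size=0 (terminator). Final body='548kutff0fh' (11 bytes)
Body byte 8 = '0'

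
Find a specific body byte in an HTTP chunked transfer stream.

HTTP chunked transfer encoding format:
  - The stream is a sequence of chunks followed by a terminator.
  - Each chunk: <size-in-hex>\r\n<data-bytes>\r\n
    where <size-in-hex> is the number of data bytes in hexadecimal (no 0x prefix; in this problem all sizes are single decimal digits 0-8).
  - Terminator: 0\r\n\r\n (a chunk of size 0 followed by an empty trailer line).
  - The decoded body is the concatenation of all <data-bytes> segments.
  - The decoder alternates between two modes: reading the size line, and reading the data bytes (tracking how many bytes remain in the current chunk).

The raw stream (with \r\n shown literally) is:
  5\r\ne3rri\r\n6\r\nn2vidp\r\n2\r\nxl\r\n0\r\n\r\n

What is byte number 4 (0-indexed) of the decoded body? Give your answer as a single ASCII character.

Chunk 1: stream[0..1]='5' size=0x5=5, data at stream[3..8]='e3rri' -> body[0..5], body so far='e3rri'
Chunk 2: stream[10..11]='6' size=0x6=6, data at stream[13..19]='n2vidp' -> body[5..11], body so far='e3rrin2vidp'
Chunk 3: stream[21..22]='2' size=0x2=2, data at stream[24..26]='xl' -> body[11..13], body so far='e3rrin2vidpxl'
Chunk 4: stream[28..29]='0' size=0 (terminator). Final body='e3rrin2vidpxl' (13 bytes)
Body byte 4 = 'i'

Answer: i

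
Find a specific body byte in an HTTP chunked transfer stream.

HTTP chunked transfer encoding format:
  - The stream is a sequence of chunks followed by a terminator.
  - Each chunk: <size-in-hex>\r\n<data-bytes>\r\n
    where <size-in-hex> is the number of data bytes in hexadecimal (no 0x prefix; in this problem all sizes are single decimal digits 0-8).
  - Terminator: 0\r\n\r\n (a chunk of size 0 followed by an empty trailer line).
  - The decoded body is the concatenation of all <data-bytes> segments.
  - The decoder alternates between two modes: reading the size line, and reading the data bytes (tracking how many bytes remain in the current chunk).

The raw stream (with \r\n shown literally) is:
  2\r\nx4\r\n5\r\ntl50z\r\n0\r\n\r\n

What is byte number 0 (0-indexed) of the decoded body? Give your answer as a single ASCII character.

Answer: x

Derivation:
Chunk 1: stream[0..1]='2' size=0x2=2, data at stream[3..5]='x4' -> body[0..2], body so far='x4'
Chunk 2: stream[7..8]='5' size=0x5=5, data at stream[10..15]='tl50z' -> body[2..7], body so far='x4tl50z'
Chunk 3: stream[17..18]='0' size=0 (terminator). Final body='x4tl50z' (7 bytes)
Body byte 0 = 'x'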